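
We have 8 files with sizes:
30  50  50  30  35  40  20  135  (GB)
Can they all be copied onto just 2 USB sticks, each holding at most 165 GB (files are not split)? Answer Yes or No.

Total = 390 GB; ⌈390/165⌉ = 3.
At least 3 USB sticks are required, but only 2 are allowed.

No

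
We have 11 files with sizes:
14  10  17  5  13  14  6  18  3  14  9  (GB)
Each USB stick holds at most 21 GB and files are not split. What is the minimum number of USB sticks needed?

7

Total = 18 + 17 + 14 + 14 + 14 + 13 + 10 + 9 + 6 + 5 + 3 = 123 GB.
Lower bound: ⌈123/21⌉ = 6 USB sticks.
A packing using 7 USB sticks:
  USB stick 1: 18 + 3 = 21
  USB stick 2: 17 = 17
  USB stick 3: 14 + 6 = 20
  USB stick 4: 14 + 5 = 19
  USB stick 5: 14 = 14
  USB stick 6: 13 = 13
  USB stick 7: 10 + 9 = 19
No arrangement into 6 USB sticks stays within capacity, so 7 is optimal.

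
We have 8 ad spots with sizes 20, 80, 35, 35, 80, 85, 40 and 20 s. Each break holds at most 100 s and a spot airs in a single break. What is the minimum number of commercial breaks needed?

5

Total = 85 + 80 + 80 + 40 + 35 + 35 + 20 + 20 = 395 s.
Lower bound: ⌈395/100⌉ = 4 commercial breaks.
A packing using 5 commercial breaks:
  break 1: 85 = 85
  break 2: 80 + 20 = 100
  break 3: 80 + 20 = 100
  break 4: 40 + 35 = 75
  break 5: 35 = 35
No arrangement into 4 commercial breaks stays within capacity, so 5 is optimal.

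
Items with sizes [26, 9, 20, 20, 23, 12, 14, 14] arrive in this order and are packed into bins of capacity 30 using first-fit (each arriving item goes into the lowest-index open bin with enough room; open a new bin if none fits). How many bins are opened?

6

  26 → bin 1 (new)  [load 26/30]
  9 → bin 2 (new)  [load 9/30]
  20 → bin 2  [load 29/30]
  20 → bin 3 (new)  [load 20/30]
  23 → bin 4 (new)  [load 23/30]
  12 → bin 5 (new)  [load 12/30]
  14 → bin 5  [load 26/30]
  14 → bin 6 (new)  [load 14/30]
6 bins opened.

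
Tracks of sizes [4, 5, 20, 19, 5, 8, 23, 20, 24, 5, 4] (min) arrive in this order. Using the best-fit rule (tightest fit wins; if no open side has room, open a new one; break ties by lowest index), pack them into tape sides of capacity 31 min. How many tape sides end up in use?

5

  4 → side 1 (new)  [load 4/31]
  5 → side 1  [load 9/31]
  20 → side 1  [load 29/31]
  19 → side 2 (new)  [load 19/31]
  5 → side 2  [load 24/31]
  8 → side 3 (new)  [load 8/31]
  23 → side 3  [load 31/31]
  20 → side 4 (new)  [load 20/31]
  24 → side 5 (new)  [load 24/31]
  5 → side 2  [load 29/31]
  4 → side 5  [load 28/31]
5 tape sides opened.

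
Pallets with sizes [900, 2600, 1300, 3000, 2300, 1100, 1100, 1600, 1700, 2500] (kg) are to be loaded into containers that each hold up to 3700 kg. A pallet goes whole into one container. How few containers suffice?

Total = 3000 + 2600 + 2500 + 2300 + 1700 + 1600 + 1300 + 1100 + 1100 + 900 = 18100 kg.
Lower bound: ⌈18100/3700⌉ = 5 containers.
A packing using 6 containers:
  container 1: 3000 = 3000
  container 2: 2600 + 1100 = 3700
  container 3: 2500 + 1100 = 3600
  container 4: 2300 + 1300 = 3600
  container 5: 1700 + 1600 = 3300
  container 6: 900 = 900
No arrangement into 5 containers stays within capacity, so 6 is optimal.

6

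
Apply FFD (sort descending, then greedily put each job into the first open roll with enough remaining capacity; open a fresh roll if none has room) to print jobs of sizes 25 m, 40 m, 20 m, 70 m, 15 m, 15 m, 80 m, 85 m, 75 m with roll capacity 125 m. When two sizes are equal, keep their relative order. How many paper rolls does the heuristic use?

4

Sorted descending: 85, 80, 75, 70, 40, 25, 20, 15, 15.
  85 → roll 1 (new)  [load 85/125]
  80 → roll 2 (new)  [load 80/125]
  75 → roll 3 (new)  [load 75/125]
  70 → roll 4 (new)  [load 70/125]
  40 → roll 1  [load 125/125]
  25 → roll 2  [load 105/125]
  20 → roll 2  [load 125/125]
  15 → roll 3  [load 90/125]
  15 → roll 3  [load 105/125]
4 paper rolls opened.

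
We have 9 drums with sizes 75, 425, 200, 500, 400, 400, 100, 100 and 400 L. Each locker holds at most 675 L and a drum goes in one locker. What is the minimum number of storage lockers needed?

Total = 500 + 425 + 400 + 400 + 400 + 200 + 100 + 100 + 75 = 2600 L.
Lower bound: ⌈2600/675⌉ = 4 storage lockers.
Also, 5 drums each exceed 675/2 L, and no two of those can share a locker, so at least 5 storage lockers are needed.
A packing using 5 storage lockers:
  locker 1: 500 + 100 + 75 = 675
  locker 2: 425 + 200 = 625
  locker 3: 400 + 100 = 500
  locker 4: 400 = 400
  locker 5: 400 = 400
This matches the lower bound, so 5 is optimal.

5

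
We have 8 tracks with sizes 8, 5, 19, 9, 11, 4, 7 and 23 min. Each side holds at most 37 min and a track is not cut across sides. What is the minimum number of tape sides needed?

3

Total = 23 + 19 + 11 + 9 + 8 + 7 + 5 + 4 = 86 min.
Lower bound: ⌈86/37⌉ = 3 tape sides.
A packing using 3 tape sides:
  side 1: 23 + 11 = 34
  side 2: 19 + 9 + 8 = 36
  side 3: 7 + 5 + 4 = 16
This matches the lower bound, so 3 is optimal.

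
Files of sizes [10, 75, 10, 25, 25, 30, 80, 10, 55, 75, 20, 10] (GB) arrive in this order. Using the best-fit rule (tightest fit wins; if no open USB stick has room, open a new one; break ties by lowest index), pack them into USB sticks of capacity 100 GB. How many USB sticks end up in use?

  10 → USB stick 1 (new)  [load 10/100]
  75 → USB stick 1  [load 85/100]
  10 → USB stick 1  [load 95/100]
  25 → USB stick 2 (new)  [load 25/100]
  25 → USB stick 2  [load 50/100]
  30 → USB stick 2  [load 80/100]
  80 → USB stick 3 (new)  [load 80/100]
  10 → USB stick 2  [load 90/100]
  55 → USB stick 4 (new)  [load 55/100]
  75 → USB stick 5 (new)  [load 75/100]
  20 → USB stick 3  [load 100/100]
  10 → USB stick 2  [load 100/100]
5 USB sticks opened.

5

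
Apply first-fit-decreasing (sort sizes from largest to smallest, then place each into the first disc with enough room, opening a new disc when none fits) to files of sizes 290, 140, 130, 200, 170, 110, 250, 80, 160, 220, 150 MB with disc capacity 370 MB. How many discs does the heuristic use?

Sorted descending: 290, 250, 220, 200, 170, 160, 150, 140, 130, 110, 80.
  290 → disc 1 (new)  [load 290/370]
  250 → disc 2 (new)  [load 250/370]
  220 → disc 3 (new)  [load 220/370]
  200 → disc 4 (new)  [load 200/370]
  170 → disc 4  [load 370/370]
  160 → disc 5 (new)  [load 160/370]
  150 → disc 3  [load 370/370]
  140 → disc 5  [load 300/370]
  130 → disc 6 (new)  [load 130/370]
  110 → disc 2  [load 360/370]
  80 → disc 1  [load 370/370]
6 discs opened.

6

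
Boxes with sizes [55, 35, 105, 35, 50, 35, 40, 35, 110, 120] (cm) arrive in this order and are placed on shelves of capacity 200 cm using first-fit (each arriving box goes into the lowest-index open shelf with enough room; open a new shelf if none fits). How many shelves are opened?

  55 → shelf 1 (new)  [load 55/200]
  35 → shelf 1  [load 90/200]
  105 → shelf 1  [load 195/200]
  35 → shelf 2 (new)  [load 35/200]
  50 → shelf 2  [load 85/200]
  35 → shelf 2  [load 120/200]
  40 → shelf 2  [load 160/200]
  35 → shelf 2  [load 195/200]
  110 → shelf 3 (new)  [load 110/200]
  120 → shelf 4 (new)  [load 120/200]
4 shelves opened.

4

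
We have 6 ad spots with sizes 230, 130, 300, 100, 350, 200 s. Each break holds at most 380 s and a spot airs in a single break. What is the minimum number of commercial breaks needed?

Total = 350 + 300 + 230 + 200 + 130 + 100 = 1310 s.
Lower bound: ⌈1310/380⌉ = 4 commercial breaks.
A packing using 4 commercial breaks:
  break 1: 350 = 350
  break 2: 300 = 300
  break 3: 230 + 130 = 360
  break 4: 200 + 100 = 300
This matches the lower bound, so 4 is optimal.

4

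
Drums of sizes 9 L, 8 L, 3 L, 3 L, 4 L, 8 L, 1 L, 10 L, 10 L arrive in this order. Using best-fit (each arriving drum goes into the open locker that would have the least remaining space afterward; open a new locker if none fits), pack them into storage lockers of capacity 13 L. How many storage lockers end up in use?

5

  9 → locker 1 (new)  [load 9/13]
  8 → locker 2 (new)  [load 8/13]
  3 → locker 1  [load 12/13]
  3 → locker 2  [load 11/13]
  4 → locker 3 (new)  [load 4/13]
  8 → locker 3  [load 12/13]
  1 → locker 1  [load 13/13]
  10 → locker 4 (new)  [load 10/13]
  10 → locker 5 (new)  [load 10/13]
5 storage lockers opened.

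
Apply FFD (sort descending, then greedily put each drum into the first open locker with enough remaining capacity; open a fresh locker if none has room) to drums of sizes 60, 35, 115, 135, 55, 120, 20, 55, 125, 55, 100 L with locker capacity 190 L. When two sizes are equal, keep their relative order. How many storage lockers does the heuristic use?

Sorted descending: 135, 125, 120, 115, 100, 60, 55, 55, 55, 35, 20.
  135 → locker 1 (new)  [load 135/190]
  125 → locker 2 (new)  [load 125/190]
  120 → locker 3 (new)  [load 120/190]
  115 → locker 4 (new)  [load 115/190]
  100 → locker 5 (new)  [load 100/190]
  60 → locker 2  [load 185/190]
  55 → locker 1  [load 190/190]
  55 → locker 3  [load 175/190]
  55 → locker 4  [load 170/190]
  35 → locker 5  [load 135/190]
  20 → locker 4  [load 190/190]
5 storage lockers opened.

5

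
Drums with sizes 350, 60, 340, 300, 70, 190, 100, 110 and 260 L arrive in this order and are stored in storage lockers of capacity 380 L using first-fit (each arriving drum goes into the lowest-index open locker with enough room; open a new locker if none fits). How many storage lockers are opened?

5

  350 → locker 1 (new)  [load 350/380]
  60 → locker 2 (new)  [load 60/380]
  340 → locker 3 (new)  [load 340/380]
  300 → locker 2  [load 360/380]
  70 → locker 4 (new)  [load 70/380]
  190 → locker 4  [load 260/380]
  100 → locker 4  [load 360/380]
  110 → locker 5 (new)  [load 110/380]
  260 → locker 5  [load 370/380]
5 storage lockers opened.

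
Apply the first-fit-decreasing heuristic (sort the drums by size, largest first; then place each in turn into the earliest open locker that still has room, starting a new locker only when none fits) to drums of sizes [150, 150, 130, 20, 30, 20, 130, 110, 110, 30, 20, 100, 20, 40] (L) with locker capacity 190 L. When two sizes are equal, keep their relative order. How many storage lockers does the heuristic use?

7

Sorted descending: 150, 150, 130, 130, 110, 110, 100, 40, 30, 30, 20, 20, 20, 20.
  150 → locker 1 (new)  [load 150/190]
  150 → locker 2 (new)  [load 150/190]
  130 → locker 3 (new)  [load 130/190]
  130 → locker 4 (new)  [load 130/190]
  110 → locker 5 (new)  [load 110/190]
  110 → locker 6 (new)  [load 110/190]
  100 → locker 7 (new)  [load 100/190]
  40 → locker 1  [load 190/190]
  30 → locker 2  [load 180/190]
  30 → locker 3  [load 160/190]
  20 → locker 3  [load 180/190]
  20 → locker 4  [load 150/190]
  20 → locker 4  [load 170/190]
  20 → locker 4  [load 190/190]
7 storage lockers opened.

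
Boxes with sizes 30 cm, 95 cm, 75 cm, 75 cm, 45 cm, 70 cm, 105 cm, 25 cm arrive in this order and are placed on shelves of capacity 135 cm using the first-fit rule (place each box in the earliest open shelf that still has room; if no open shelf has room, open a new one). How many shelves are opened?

5

  30 → shelf 1 (new)  [load 30/135]
  95 → shelf 1  [load 125/135]
  75 → shelf 2 (new)  [load 75/135]
  75 → shelf 3 (new)  [load 75/135]
  45 → shelf 2  [load 120/135]
  70 → shelf 4 (new)  [load 70/135]
  105 → shelf 5 (new)  [load 105/135]
  25 → shelf 3  [load 100/135]
5 shelves opened.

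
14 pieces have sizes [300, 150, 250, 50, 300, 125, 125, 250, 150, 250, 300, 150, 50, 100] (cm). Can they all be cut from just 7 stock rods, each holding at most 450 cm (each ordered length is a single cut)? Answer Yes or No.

A valid assignment using 6 stock rods:
  stock rod 1: 300 + 150 = 450
  stock rod 2: 300 + 150 = 450
  stock rod 3: 300 + 150 = 450
  stock rod 4: 250 + 125 + 50 = 425
  stock rod 5: 250 + 125 + 50 = 425
  stock rod 6: 250 + 100 = 350
That uses only 6 ≤ 7, so 7 stock rods are enough.

Yes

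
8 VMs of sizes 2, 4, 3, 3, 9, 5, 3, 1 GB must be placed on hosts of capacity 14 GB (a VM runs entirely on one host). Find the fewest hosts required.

Total = 9 + 5 + 4 + 3 + 3 + 3 + 2 + 1 = 30 GB.
Lower bound: ⌈30/14⌉ = 3 hosts.
A packing using 3 hosts:
  host 1: 9 + 5 = 14
  host 2: 4 + 3 + 3 + 3 + 1 = 14
  host 3: 2 = 2
This matches the lower bound, so 3 is optimal.

3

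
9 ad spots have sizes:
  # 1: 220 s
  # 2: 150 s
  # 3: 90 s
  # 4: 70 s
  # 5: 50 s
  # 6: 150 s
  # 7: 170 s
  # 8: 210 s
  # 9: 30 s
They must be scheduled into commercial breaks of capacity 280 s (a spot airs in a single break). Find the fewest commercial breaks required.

Total = 220 + 210 + 170 + 150 + 150 + 90 + 70 + 50 + 30 = 1140 s.
Lower bound: ⌈1140/280⌉ = 5 commercial breaks.
A packing using 5 commercial breaks:
  break 1: 220 + 50 = 270
  break 2: 210 + 70 = 280
  break 3: 170 + 90 = 260
  break 4: 150 + 30 = 180
  break 5: 150 = 150
This matches the lower bound, so 5 is optimal.

5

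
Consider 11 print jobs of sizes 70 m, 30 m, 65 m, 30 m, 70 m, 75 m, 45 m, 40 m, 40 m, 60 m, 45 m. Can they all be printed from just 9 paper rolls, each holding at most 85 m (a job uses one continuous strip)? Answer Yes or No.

Yes

A valid assignment using 8 paper rolls:
  roll 1: 75 = 75
  roll 2: 70 = 70
  roll 3: 70 = 70
  roll 4: 65 = 65
  roll 5: 60 = 60
  roll 6: 45 + 40 = 85
  roll 7: 45 + 40 = 85
  roll 8: 30 + 30 = 60
That uses only 8 ≤ 9, so 9 paper rolls are enough.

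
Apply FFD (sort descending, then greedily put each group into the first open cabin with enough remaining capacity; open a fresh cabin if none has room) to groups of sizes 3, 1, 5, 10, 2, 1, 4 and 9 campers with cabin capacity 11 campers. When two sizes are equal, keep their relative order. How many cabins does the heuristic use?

4

Sorted descending: 10, 9, 5, 4, 3, 2, 1, 1.
  10 → cabin 1 (new)  [load 10/11]
  9 → cabin 2 (new)  [load 9/11]
  5 → cabin 3 (new)  [load 5/11]
  4 → cabin 3  [load 9/11]
  3 → cabin 4 (new)  [load 3/11]
  2 → cabin 2  [load 11/11]
  1 → cabin 1  [load 11/11]
  1 → cabin 3  [load 10/11]
4 cabins opened.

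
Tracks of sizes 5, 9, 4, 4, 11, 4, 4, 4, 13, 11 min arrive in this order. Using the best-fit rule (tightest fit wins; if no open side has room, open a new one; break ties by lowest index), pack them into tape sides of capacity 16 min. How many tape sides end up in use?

5

  5 → side 1 (new)  [load 5/16]
  9 → side 1  [load 14/16]
  4 → side 2 (new)  [load 4/16]
  4 → side 2  [load 8/16]
  11 → side 3 (new)  [load 11/16]
  4 → side 3  [load 15/16]
  4 → side 2  [load 12/16]
  4 → side 2  [load 16/16]
  13 → side 4 (new)  [load 13/16]
  11 → side 5 (new)  [load 11/16]
5 tape sides opened.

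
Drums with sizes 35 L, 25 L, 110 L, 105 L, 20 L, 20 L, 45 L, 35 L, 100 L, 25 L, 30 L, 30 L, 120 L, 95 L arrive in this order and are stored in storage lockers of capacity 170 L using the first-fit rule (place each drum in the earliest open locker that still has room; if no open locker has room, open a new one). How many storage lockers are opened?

  35 → locker 1 (new)  [load 35/170]
  25 → locker 1  [load 60/170]
  110 → locker 1  [load 170/170]
  105 → locker 2 (new)  [load 105/170]
  20 → locker 2  [load 125/170]
  20 → locker 2  [load 145/170]
  45 → locker 3 (new)  [load 45/170]
  35 → locker 3  [load 80/170]
  100 → locker 4 (new)  [load 100/170]
  25 → locker 2  [load 170/170]
  30 → locker 3  [load 110/170]
  30 → locker 3  [load 140/170]
  120 → locker 5 (new)  [load 120/170]
  95 → locker 6 (new)  [load 95/170]
6 storage lockers opened.

6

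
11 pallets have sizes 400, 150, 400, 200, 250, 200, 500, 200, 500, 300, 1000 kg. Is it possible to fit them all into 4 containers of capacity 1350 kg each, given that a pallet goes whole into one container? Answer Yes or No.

A valid assignment using 4 containers:
  container 1: 1000 + 300 = 1300
  container 2: 500 + 500 + 250 = 1250
  container 3: 400 + 400 + 200 + 200 + 150 = 1350
  container 4: 200 = 200
Every load is within 1350 kg, so 4 containers suffice.

Yes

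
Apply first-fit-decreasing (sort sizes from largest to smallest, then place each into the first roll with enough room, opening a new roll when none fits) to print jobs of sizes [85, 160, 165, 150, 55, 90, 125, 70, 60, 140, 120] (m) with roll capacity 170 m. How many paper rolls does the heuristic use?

9

Sorted descending: 165, 160, 150, 140, 125, 120, 90, 85, 70, 60, 55.
  165 → roll 1 (new)  [load 165/170]
  160 → roll 2 (new)  [load 160/170]
  150 → roll 3 (new)  [load 150/170]
  140 → roll 4 (new)  [load 140/170]
  125 → roll 5 (new)  [load 125/170]
  120 → roll 6 (new)  [load 120/170]
  90 → roll 7 (new)  [load 90/170]
  85 → roll 8 (new)  [load 85/170]
  70 → roll 7  [load 160/170]
  60 → roll 8  [load 145/170]
  55 → roll 9 (new)  [load 55/170]
9 paper rolls opened.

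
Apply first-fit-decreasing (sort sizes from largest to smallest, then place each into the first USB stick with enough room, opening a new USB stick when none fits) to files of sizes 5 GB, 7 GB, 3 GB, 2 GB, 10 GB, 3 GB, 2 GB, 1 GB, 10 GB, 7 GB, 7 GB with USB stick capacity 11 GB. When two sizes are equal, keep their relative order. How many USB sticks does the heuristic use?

6

Sorted descending: 10, 10, 7, 7, 7, 5, 3, 3, 2, 2, 1.
  10 → USB stick 1 (new)  [load 10/11]
  10 → USB stick 2 (new)  [load 10/11]
  7 → USB stick 3 (new)  [load 7/11]
  7 → USB stick 4 (new)  [load 7/11]
  7 → USB stick 5 (new)  [load 7/11]
  5 → USB stick 6 (new)  [load 5/11]
  3 → USB stick 3  [load 10/11]
  3 → USB stick 4  [load 10/11]
  2 → USB stick 5  [load 9/11]
  2 → USB stick 5  [load 11/11]
  1 → USB stick 1  [load 11/11]
6 USB sticks opened.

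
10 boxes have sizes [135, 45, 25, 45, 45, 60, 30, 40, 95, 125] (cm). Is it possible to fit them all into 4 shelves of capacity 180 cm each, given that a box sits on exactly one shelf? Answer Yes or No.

Yes

A valid assignment using 4 shelves:
  shelf 1: 135 + 45 = 180
  shelf 2: 125 + 45 = 170
  shelf 3: 95 + 60 + 25 = 180
  shelf 4: 45 + 40 + 30 = 115
Every load is within 180 cm, so 4 shelves suffice.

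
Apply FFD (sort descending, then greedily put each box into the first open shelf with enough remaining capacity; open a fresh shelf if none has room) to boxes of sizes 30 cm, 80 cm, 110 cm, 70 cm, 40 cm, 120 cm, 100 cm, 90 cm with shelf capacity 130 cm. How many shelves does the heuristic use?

Sorted descending: 120, 110, 100, 90, 80, 70, 40, 30.
  120 → shelf 1 (new)  [load 120/130]
  110 → shelf 2 (new)  [load 110/130]
  100 → shelf 3 (new)  [load 100/130]
  90 → shelf 4 (new)  [load 90/130]
  80 → shelf 5 (new)  [load 80/130]
  70 → shelf 6 (new)  [load 70/130]
  40 → shelf 4  [load 130/130]
  30 → shelf 3  [load 130/130]
6 shelves opened.

6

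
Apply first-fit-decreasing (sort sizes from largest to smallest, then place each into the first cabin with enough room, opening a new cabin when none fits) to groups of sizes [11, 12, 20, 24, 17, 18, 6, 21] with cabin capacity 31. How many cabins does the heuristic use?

5

Sorted descending: 24, 21, 20, 18, 17, 12, 11, 6.
  24 → cabin 1 (new)  [load 24/31]
  21 → cabin 2 (new)  [load 21/31]
  20 → cabin 3 (new)  [load 20/31]
  18 → cabin 4 (new)  [load 18/31]
  17 → cabin 5 (new)  [load 17/31]
  12 → cabin 4  [load 30/31]
  11 → cabin 3  [load 31/31]
  6 → cabin 1  [load 30/31]
5 cabins opened.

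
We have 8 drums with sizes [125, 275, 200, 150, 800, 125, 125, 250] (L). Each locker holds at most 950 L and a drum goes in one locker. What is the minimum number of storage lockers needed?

3

Total = 800 + 275 + 250 + 200 + 150 + 125 + 125 + 125 = 2050 L.
Lower bound: ⌈2050/950⌉ = 3 storage lockers.
A packing using 3 storage lockers:
  locker 1: 800 + 150 = 950
  locker 2: 275 + 250 + 200 + 125 = 850
  locker 3: 125 + 125 = 250
This matches the lower bound, so 3 is optimal.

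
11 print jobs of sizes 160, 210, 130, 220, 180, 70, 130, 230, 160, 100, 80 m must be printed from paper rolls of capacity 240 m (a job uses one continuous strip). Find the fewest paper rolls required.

Total = 230 + 220 + 210 + 180 + 160 + 160 + 130 + 130 + 100 + 80 + 70 = 1670 m.
Lower bound: ⌈1670/240⌉ = 7 paper rolls.
Also, 8 print jobs each exceed 120 m, and no two of those can share a roll, so at least 8 paper rolls are needed.
A packing using 8 paper rolls:
  roll 1: 230 = 230
  roll 2: 220 = 220
  roll 3: 210 = 210
  roll 4: 180 = 180
  roll 5: 160 + 80 = 240
  roll 6: 160 + 70 = 230
  roll 7: 130 + 100 = 230
  roll 8: 130 = 130
This matches the lower bound, so 8 is optimal.

8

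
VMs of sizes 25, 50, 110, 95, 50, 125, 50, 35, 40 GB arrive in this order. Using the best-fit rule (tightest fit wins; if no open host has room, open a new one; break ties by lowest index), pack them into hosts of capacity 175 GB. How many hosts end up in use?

4

  25 → host 1 (new)  [load 25/175]
  50 → host 1  [load 75/175]
  110 → host 2 (new)  [load 110/175]
  95 → host 1  [load 170/175]
  50 → host 2  [load 160/175]
  125 → host 3 (new)  [load 125/175]
  50 → host 3  [load 175/175]
  35 → host 4 (new)  [load 35/175]
  40 → host 4  [load 75/175]
4 hosts opened.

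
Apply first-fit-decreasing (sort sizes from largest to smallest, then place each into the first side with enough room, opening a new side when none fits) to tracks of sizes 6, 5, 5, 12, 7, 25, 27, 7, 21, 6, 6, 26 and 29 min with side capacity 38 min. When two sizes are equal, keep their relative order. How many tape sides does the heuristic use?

Sorted descending: 29, 27, 26, 25, 21, 12, 7, 7, 6, 6, 6, 5, 5.
  29 → side 1 (new)  [load 29/38]
  27 → side 2 (new)  [load 27/38]
  26 → side 3 (new)  [load 26/38]
  25 → side 4 (new)  [load 25/38]
  21 → side 5 (new)  [load 21/38]
  12 → side 3  [load 38/38]
  7 → side 1  [load 36/38]
  7 → side 2  [load 34/38]
  6 → side 4  [load 31/38]
  6 → side 4  [load 37/38]
  6 → side 5  [load 27/38]
  5 → side 5  [load 32/38]
  5 → side 5  [load 37/38]
5 tape sides opened.

5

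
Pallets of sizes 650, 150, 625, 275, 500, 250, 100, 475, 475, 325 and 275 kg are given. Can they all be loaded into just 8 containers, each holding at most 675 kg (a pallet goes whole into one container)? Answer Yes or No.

A valid assignment using 7 containers:
  container 1: 650 = 650
  container 2: 625 = 625
  container 3: 500 + 150 = 650
  container 4: 475 + 100 = 575
  container 5: 475 = 475
  container 6: 325 + 275 = 600
  container 7: 275 + 250 = 525
That uses only 7 ≤ 8, so 8 containers are enough.

Yes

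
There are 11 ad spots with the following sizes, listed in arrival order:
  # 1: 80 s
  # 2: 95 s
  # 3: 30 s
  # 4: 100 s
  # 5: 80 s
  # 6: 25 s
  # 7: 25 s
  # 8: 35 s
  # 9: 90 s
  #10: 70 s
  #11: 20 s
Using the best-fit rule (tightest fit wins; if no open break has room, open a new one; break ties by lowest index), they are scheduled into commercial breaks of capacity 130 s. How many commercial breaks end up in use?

6

  80 → break 1 (new)  [load 80/130]
  95 → break 2 (new)  [load 95/130]
  30 → break 2  [load 125/130]
  100 → break 3 (new)  [load 100/130]
  80 → break 4 (new)  [load 80/130]
  25 → break 3  [load 125/130]
  25 → break 1  [load 105/130]
  35 → break 4  [load 115/130]
  90 → break 5 (new)  [load 90/130]
  70 → break 6 (new)  [load 70/130]
  20 → break 1  [load 125/130]
6 commercial breaks opened.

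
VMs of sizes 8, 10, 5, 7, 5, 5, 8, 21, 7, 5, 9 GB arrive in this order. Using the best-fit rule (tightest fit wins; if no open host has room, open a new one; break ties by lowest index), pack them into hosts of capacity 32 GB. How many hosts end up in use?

  8 → host 1 (new)  [load 8/32]
  10 → host 1  [load 18/32]
  5 → host 1  [load 23/32]
  7 → host 1  [load 30/32]
  5 → host 2 (new)  [load 5/32]
  5 → host 2  [load 10/32]
  8 → host 2  [load 18/32]
  21 → host 3 (new)  [load 21/32]
  7 → host 3  [load 28/32]
  5 → host 2  [load 23/32]
  9 → host 2  [load 32/32]
3 hosts opened.

3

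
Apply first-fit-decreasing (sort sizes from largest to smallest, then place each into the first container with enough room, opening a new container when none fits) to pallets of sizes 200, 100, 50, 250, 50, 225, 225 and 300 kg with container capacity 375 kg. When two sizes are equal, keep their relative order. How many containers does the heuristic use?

Sorted descending: 300, 250, 225, 225, 200, 100, 50, 50.
  300 → container 1 (new)  [load 300/375]
  250 → container 2 (new)  [load 250/375]
  225 → container 3 (new)  [load 225/375]
  225 → container 4 (new)  [load 225/375]
  200 → container 5 (new)  [load 200/375]
  100 → container 2  [load 350/375]
  50 → container 1  [load 350/375]
  50 → container 3  [load 275/375]
5 containers opened.

5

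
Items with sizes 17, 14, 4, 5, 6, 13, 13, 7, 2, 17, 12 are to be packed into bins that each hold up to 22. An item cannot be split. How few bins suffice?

Total = 17 + 17 + 14 + 13 + 13 + 12 + 7 + 6 + 5 + 4 + 2 = 110.
Lower bound: ⌈110/22⌉ = 5 bins.
Also, 6 items each exceed 11, and no two of those can share a bin, so at least 6 bins are needed.
A packing using 6 bins:
  bin 1: 17 + 5 = 22
  bin 2: 17 + 4 = 21
  bin 3: 14 + 7 = 21
  bin 4: 13 + 6 + 2 = 21
  bin 5: 13 = 13
  bin 6: 12 = 12
This matches the lower bound, so 6 is optimal.

6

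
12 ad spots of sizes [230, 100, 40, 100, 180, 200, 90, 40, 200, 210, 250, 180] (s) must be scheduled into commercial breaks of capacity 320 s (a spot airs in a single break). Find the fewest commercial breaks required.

Total = 250 + 230 + 210 + 200 + 200 + 180 + 180 + 100 + 100 + 90 + 40 + 40 = 1820 s.
Lower bound: ⌈1820/320⌉ = 6 commercial breaks.
Also, 7 ad spots each exceed 160 s, and no two of those can share a break, so at least 7 commercial breaks are needed.
A packing using 7 commercial breaks:
  break 1: 250 + 40 = 290
  break 2: 230 + 90 = 320
  break 3: 210 + 100 = 310
  break 4: 200 + 100 = 300
  break 5: 200 + 40 = 240
  break 6: 180 = 180
  break 7: 180 = 180
This matches the lower bound, so 7 is optimal.

7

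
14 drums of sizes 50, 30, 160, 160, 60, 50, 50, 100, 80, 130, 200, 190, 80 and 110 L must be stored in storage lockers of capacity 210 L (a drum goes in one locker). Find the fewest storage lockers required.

8

Total = 200 + 190 + 160 + 160 + 130 + 110 + 100 + 80 + 80 + 60 + 50 + 50 + 50 + 30 = 1450 L.
Lower bound: ⌈1450/210⌉ = 7 storage lockers.
A packing using 8 storage lockers:
  locker 1: 200 = 200
  locker 2: 190 = 190
  locker 3: 160 + 50 = 210
  locker 4: 160 + 50 = 210
  locker 5: 130 + 80 = 210
  locker 6: 110 + 100 = 210
  locker 7: 80 + 60 + 50 = 190
  locker 8: 30 = 30
No arrangement into 7 storage lockers stays within capacity, so 8 is optimal.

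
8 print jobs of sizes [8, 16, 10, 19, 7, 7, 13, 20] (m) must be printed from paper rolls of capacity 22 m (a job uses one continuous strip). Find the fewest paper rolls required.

6

Total = 20 + 19 + 16 + 13 + 10 + 8 + 7 + 7 = 100 m.
Lower bound: ⌈100/22⌉ = 5 paper rolls.
A packing using 6 paper rolls:
  roll 1: 20 = 20
  roll 2: 19 = 19
  roll 3: 16 = 16
  roll 4: 13 + 8 = 21
  roll 5: 10 + 7 = 17
  roll 6: 7 = 7
No arrangement into 5 paper rolls stays within capacity, so 6 is optimal.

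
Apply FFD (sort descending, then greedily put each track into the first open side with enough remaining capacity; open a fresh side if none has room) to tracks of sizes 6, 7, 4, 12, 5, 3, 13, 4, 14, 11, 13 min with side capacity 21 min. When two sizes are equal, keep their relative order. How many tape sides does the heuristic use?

5

Sorted descending: 14, 13, 13, 12, 11, 7, 6, 5, 4, 4, 3.
  14 → side 1 (new)  [load 14/21]
  13 → side 2 (new)  [load 13/21]
  13 → side 3 (new)  [load 13/21]
  12 → side 4 (new)  [load 12/21]
  11 → side 5 (new)  [load 11/21]
  7 → side 1  [load 21/21]
  6 → side 2  [load 19/21]
  5 → side 3  [load 18/21]
  4 → side 4  [load 16/21]
  4 → side 4  [load 20/21]
  3 → side 3  [load 21/21]
5 tape sides opened.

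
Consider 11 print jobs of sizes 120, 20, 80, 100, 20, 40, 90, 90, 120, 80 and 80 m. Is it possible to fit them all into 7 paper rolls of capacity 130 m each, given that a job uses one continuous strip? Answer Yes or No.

No

Total = 840 m; ⌈840/130⌉ = 7.
8 print jobs each exceed half the capacity and cannot share a roll, forcing at least 8 paper rolls.
At least 8 paper rolls are required, but only 7 are allowed.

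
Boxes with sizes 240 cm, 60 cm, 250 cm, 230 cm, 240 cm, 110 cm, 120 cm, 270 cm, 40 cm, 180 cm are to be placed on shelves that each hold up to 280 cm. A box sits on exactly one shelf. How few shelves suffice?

7

Total = 270 + 250 + 240 + 240 + 230 + 180 + 120 + 110 + 60 + 40 = 1740 cm.
Lower bound: ⌈1740/280⌉ = 7 shelves.
A packing using 7 shelves:
  shelf 1: 270 = 270
  shelf 2: 250 = 250
  shelf 3: 240 + 40 = 280
  shelf 4: 240 = 240
  shelf 5: 230 = 230
  shelf 6: 180 + 60 = 240
  shelf 7: 120 + 110 = 230
This matches the lower bound, so 7 is optimal.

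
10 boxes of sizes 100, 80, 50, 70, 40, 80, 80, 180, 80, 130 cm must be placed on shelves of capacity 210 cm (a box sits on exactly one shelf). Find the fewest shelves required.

Total = 180 + 130 + 100 + 80 + 80 + 80 + 80 + 70 + 50 + 40 = 890 cm.
Lower bound: ⌈890/210⌉ = 5 shelves.
A packing using 5 shelves:
  shelf 1: 180 = 180
  shelf 2: 130 + 80 = 210
  shelf 3: 100 + 80 = 180
  shelf 4: 80 + 80 + 50 = 210
  shelf 5: 70 + 40 = 110
This matches the lower bound, so 5 is optimal.

5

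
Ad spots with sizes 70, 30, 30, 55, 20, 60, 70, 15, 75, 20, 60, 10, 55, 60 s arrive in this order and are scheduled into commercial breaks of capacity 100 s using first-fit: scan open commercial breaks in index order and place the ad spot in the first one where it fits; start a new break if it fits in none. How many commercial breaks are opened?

8

  70 → break 1 (new)  [load 70/100]
  30 → break 1  [load 100/100]
  30 → break 2 (new)  [load 30/100]
  55 → break 2  [load 85/100]
  20 → break 3 (new)  [load 20/100]
  60 → break 3  [load 80/100]
  70 → break 4 (new)  [load 70/100]
  15 → break 2  [load 100/100]
  75 → break 5 (new)  [load 75/100]
  20 → break 3  [load 100/100]
  60 → break 6 (new)  [load 60/100]
  10 → break 4  [load 80/100]
  55 → break 7 (new)  [load 55/100]
  60 → break 8 (new)  [load 60/100]
8 commercial breaks opened.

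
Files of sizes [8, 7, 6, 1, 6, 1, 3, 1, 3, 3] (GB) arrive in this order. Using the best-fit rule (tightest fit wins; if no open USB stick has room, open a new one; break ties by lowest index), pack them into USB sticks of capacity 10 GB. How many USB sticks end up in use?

4

  8 → USB stick 1 (new)  [load 8/10]
  7 → USB stick 2 (new)  [load 7/10]
  6 → USB stick 3 (new)  [load 6/10]
  1 → USB stick 1  [load 9/10]
  6 → USB stick 4 (new)  [load 6/10]
  1 → USB stick 1  [load 10/10]
  3 → USB stick 2  [load 10/10]
  1 → USB stick 3  [load 7/10]
  3 → USB stick 3  [load 10/10]
  3 → USB stick 4  [load 9/10]
4 USB sticks opened.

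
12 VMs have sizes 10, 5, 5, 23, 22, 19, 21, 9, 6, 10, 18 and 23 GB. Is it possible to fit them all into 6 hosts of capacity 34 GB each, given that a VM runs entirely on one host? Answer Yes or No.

A valid assignment using 6 hosts:
  host 1: 23 + 10 = 33
  host 2: 23 + 10 = 33
  host 3: 22 + 9 = 31
  host 4: 21 + 6 + 5 = 32
  host 5: 19 + 5 = 24
  host 6: 18 = 18
Every load is within 34 GB, so 6 hosts suffice.

Yes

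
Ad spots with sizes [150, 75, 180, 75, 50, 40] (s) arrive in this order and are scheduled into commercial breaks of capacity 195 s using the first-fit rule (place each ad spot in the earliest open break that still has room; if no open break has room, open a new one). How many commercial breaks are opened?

  150 → break 1 (new)  [load 150/195]
  75 → break 2 (new)  [load 75/195]
  180 → break 3 (new)  [load 180/195]
  75 → break 2  [load 150/195]
  50 → break 4 (new)  [load 50/195]
  40 → break 1  [load 190/195]
4 commercial breaks opened.

4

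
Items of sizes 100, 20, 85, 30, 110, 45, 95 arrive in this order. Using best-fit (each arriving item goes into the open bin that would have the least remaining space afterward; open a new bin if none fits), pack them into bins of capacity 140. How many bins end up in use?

  100 → bin 1 (new)  [load 100/140]
  20 → bin 1  [load 120/140]
  85 → bin 2 (new)  [load 85/140]
  30 → bin 2  [load 115/140]
  110 → bin 3 (new)  [load 110/140]
  45 → bin 4 (new)  [load 45/140]
  95 → bin 4  [load 140/140]
4 bins opened.

4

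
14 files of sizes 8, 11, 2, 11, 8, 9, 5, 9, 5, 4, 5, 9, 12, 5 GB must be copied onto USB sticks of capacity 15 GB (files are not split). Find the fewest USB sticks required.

8

Total = 12 + 11 + 11 + 9 + 9 + 9 + 8 + 8 + 5 + 5 + 5 + 5 + 4 + 2 = 103 GB.
Lower bound: ⌈103/15⌉ = 7 USB sticks.
Also, 8 files each exceed 15/2 GB, and no two of those can share a USB stick, so at least 8 USB sticks are needed.
A packing using 8 USB sticks:
  USB stick 1: 12 + 2 = 14
  USB stick 2: 11 + 4 = 15
  USB stick 3: 11 = 11
  USB stick 4: 9 + 5 = 14
  USB stick 5: 9 + 5 = 14
  USB stick 6: 9 + 5 = 14
  USB stick 7: 8 + 5 = 13
  USB stick 8: 8 = 8
This matches the lower bound, so 8 is optimal.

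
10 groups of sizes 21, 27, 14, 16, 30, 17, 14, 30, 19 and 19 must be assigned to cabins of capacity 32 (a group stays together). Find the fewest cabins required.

Total = 30 + 30 + 27 + 21 + 19 + 19 + 17 + 16 + 14 + 14 = 207.
Lower bound: ⌈207/32⌉ = 7 cabins.
A packing using 8 cabins:
  cabin 1: 30 = 30
  cabin 2: 30 = 30
  cabin 3: 27 = 27
  cabin 4: 21 = 21
  cabin 5: 19 = 19
  cabin 6: 19 = 19
  cabin 7: 17 + 14 = 31
  cabin 8: 16 + 14 = 30
No arrangement into 7 cabins stays within capacity, so 8 is optimal.

8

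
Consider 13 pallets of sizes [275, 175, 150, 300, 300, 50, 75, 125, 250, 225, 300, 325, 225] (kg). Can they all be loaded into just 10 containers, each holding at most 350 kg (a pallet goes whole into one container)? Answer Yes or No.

Yes

A valid assignment using 9 containers:
  container 1: 325 = 325
  container 2: 300 + 50 = 350
  container 3: 300 = 300
  container 4: 300 = 300
  container 5: 275 + 75 = 350
  container 6: 250 = 250
  container 7: 225 + 125 = 350
  container 8: 225 = 225
  container 9: 175 + 150 = 325
That uses only 9 ≤ 10, so 10 containers are enough.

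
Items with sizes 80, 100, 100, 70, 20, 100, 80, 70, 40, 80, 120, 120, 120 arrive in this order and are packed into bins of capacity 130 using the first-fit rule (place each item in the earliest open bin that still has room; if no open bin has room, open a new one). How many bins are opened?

  80 → bin 1 (new)  [load 80/130]
  100 → bin 2 (new)  [load 100/130]
  100 → bin 3 (new)  [load 100/130]
  70 → bin 4 (new)  [load 70/130]
  20 → bin 1  [load 100/130]
  100 → bin 5 (new)  [load 100/130]
  80 → bin 6 (new)  [load 80/130]
  70 → bin 7 (new)  [load 70/130]
  40 → bin 4  [load 110/130]
  80 → bin 8 (new)  [load 80/130]
  120 → bin 9 (new)  [load 120/130]
  120 → bin 10 (new)  [load 120/130]
  120 → bin 11 (new)  [load 120/130]
11 bins opened.

11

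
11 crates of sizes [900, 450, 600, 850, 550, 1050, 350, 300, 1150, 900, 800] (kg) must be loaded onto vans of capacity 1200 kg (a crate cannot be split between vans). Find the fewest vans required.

8

Total = 1150 + 1050 + 900 + 900 + 850 + 800 + 600 + 550 + 450 + 350 + 300 = 7900 kg.
Lower bound: ⌈7900/1200⌉ = 7 vans.
A packing using 8 vans:
  van 1: 1150 = 1150
  van 2: 1050 = 1050
  van 3: 900 + 300 = 1200
  van 4: 900 = 900
  van 5: 850 + 350 = 1200
  van 6: 800 = 800
  van 7: 600 + 550 = 1150
  van 8: 450 = 450
No arrangement into 7 vans stays within capacity, so 8 is optimal.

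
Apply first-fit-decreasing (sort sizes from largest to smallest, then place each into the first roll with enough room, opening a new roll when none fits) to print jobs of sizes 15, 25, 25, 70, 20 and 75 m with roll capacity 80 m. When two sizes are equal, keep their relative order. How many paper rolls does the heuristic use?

4

Sorted descending: 75, 70, 25, 25, 20, 15.
  75 → roll 1 (new)  [load 75/80]
  70 → roll 2 (new)  [load 70/80]
  25 → roll 3 (new)  [load 25/80]
  25 → roll 3  [load 50/80]
  20 → roll 3  [load 70/80]
  15 → roll 4 (new)  [load 15/80]
4 paper rolls opened.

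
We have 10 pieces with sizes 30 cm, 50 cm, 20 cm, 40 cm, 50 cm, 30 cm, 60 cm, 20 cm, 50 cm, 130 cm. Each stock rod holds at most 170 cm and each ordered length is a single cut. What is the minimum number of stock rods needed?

Total = 130 + 60 + 50 + 50 + 50 + 40 + 30 + 30 + 20 + 20 = 480 cm.
Lower bound: ⌈480/170⌉ = 3 stock rods.
A packing using 3 stock rods:
  stock rod 1: 130 + 40 = 170
  stock rod 2: 60 + 50 + 50 = 160
  stock rod 3: 50 + 30 + 30 + 20 + 20 = 150
This matches the lower bound, so 3 is optimal.

3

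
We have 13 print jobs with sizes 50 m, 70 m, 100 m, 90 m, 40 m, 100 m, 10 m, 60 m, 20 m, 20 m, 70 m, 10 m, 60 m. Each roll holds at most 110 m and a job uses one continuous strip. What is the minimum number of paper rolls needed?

7

Total = 100 + 100 + 90 + 70 + 70 + 60 + 60 + 50 + 40 + 20 + 20 + 10 + 10 = 700 m.
Lower bound: ⌈700/110⌉ = 7 paper rolls.
A packing using 7 paper rolls:
  roll 1: 100 + 10 = 110
  roll 2: 100 + 10 = 110
  roll 3: 90 + 20 = 110
  roll 4: 70 + 40 = 110
  roll 5: 70 + 20 = 90
  roll 6: 60 + 50 = 110
  roll 7: 60 = 60
This matches the lower bound, so 7 is optimal.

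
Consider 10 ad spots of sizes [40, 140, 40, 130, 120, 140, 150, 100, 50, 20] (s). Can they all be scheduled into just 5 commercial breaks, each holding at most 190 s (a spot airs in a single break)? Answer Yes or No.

No

Total = 930 s; ⌈930/190⌉ = 5.
6 ad spots each exceed half the capacity and cannot share a break, forcing at least 6 commercial breaks.
At least 6 commercial breaks are required, but only 5 are allowed.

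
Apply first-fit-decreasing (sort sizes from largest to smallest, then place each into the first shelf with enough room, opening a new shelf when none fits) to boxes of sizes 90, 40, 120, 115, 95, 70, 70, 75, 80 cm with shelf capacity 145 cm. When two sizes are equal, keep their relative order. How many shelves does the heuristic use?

7

Sorted descending: 120, 115, 95, 90, 80, 75, 70, 70, 40.
  120 → shelf 1 (new)  [load 120/145]
  115 → shelf 2 (new)  [load 115/145]
  95 → shelf 3 (new)  [load 95/145]
  90 → shelf 4 (new)  [load 90/145]
  80 → shelf 5 (new)  [load 80/145]
  75 → shelf 6 (new)  [load 75/145]
  70 → shelf 6  [load 145/145]
  70 → shelf 7 (new)  [load 70/145]
  40 → shelf 3  [load 135/145]
7 shelves opened.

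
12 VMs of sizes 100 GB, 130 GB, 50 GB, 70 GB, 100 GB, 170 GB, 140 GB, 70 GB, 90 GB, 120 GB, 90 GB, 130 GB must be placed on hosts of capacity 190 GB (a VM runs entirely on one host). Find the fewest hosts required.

8

Total = 170 + 140 + 130 + 130 + 120 + 100 + 100 + 90 + 90 + 70 + 70 + 50 = 1260 GB.
Lower bound: ⌈1260/190⌉ = 7 hosts.
A packing using 8 hosts:
  host 1: 170 = 170
  host 2: 140 + 50 = 190
  host 3: 130 = 130
  host 4: 130 = 130
  host 5: 120 + 70 = 190
  host 6: 100 + 90 = 190
  host 7: 100 + 90 = 190
  host 8: 70 = 70
No arrangement into 7 hosts stays within capacity, so 8 is optimal.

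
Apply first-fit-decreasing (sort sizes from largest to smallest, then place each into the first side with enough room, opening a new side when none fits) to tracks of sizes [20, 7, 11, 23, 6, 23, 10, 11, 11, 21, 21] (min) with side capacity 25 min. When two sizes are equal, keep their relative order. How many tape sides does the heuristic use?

8

Sorted descending: 23, 23, 21, 21, 20, 11, 11, 11, 10, 7, 6.
  23 → side 1 (new)  [load 23/25]
  23 → side 2 (new)  [load 23/25]
  21 → side 3 (new)  [load 21/25]
  21 → side 4 (new)  [load 21/25]
  20 → side 5 (new)  [load 20/25]
  11 → side 6 (new)  [load 11/25]
  11 → side 6  [load 22/25]
  11 → side 7 (new)  [load 11/25]
  10 → side 7  [load 21/25]
  7 → side 8 (new)  [load 7/25]
  6 → side 8  [load 13/25]
8 tape sides opened.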